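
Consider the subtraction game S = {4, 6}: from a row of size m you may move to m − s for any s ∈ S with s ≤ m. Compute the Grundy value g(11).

Build the Grundy sequence with g(k) = mex{g(k−s) : s ∈ {4, 6}, s ≤ k}:
k:     0  1  2  3  4  5  6  7  8  9 10 11
g(k):  0  0  0  0  1  1  1  1  2  2  0  0
So g(11) = 0.

0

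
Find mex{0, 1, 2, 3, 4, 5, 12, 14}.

6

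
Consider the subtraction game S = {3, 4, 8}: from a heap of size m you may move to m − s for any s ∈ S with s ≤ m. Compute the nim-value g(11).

Grundy values for subtraction set {3, 4, 8}:
g(0) = mex{} = 0
g(1) = mex{} = 0
g(2) = mex{} = 0
g(3) = mex{0} = 1
g(4) = mex{0} = 1
g(5) = mex{0} = 1
g(6) = mex{0,1} = 2
g(7) = mex{1} = 0
g(8) = mex{0,1} = 2
g(9) = mex{0,1,2} = 3
g(10) = mex{0,2} = 1
g(11) = mex{0,1,2} = 3
So g(11) = 3.

3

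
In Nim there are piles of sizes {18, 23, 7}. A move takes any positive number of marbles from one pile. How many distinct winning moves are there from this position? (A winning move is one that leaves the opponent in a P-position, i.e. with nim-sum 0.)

3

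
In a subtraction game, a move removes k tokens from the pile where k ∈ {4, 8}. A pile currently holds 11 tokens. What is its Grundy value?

2

Grundy values for subtraction set {4, 8}:
k:     0  1  2  3  4  5  6  7  8  9 10 11
g(k):  0  0  0  0  1  1  1  1  2  2  2  2
So g(11) = 2.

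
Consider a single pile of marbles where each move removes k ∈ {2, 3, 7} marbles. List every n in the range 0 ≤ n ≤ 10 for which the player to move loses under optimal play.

0, 1, 5, 6, 10

Build the Grundy sequence with g(k) = mex{g(k−s) : s ∈ {2, 3, 7}, s ≤ k}:
g(0) = mex{} = 0
g(1) = mex{} = 0
g(2) = mex{0} = 1
g(3) = mex{0} = 1
g(4) = mex{0,1} = 2
g(5) = mex{1} = 0
g(6) = mex{1,2} = 0
g(7) = mex{0,2} = 1
g(8) = mex{0} = 1
g(9) = mex{0,1} = 2
g(10) = mex{1} = 0
The P-positions (g = 0) in 0..10 are 0, 1, 5, 6, 10.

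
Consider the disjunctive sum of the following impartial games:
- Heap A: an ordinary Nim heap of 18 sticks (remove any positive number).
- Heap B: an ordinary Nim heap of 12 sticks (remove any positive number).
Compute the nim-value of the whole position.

Heap A is a plain Nim heap of size 18, so its Grundy value is 18.
Heap B is a plain Nim heap of size 12, so its Grundy value is 12.
By the Sprague-Grundy theorem, the Grundy value of a sum of independent games is the XOR of the component values.
Combined value = 18 ⊕ 12 = 30.

30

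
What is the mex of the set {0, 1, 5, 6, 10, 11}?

The values 0, 1 are all present; 2 is the first non-negative integer missing from the set.

2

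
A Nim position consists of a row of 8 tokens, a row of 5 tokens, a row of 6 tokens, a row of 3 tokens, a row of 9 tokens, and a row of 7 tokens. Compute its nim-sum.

6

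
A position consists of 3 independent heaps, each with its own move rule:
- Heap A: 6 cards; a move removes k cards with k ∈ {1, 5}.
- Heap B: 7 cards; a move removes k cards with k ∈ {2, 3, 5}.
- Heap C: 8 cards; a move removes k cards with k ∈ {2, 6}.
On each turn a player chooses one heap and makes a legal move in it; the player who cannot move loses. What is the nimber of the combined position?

0

For heap A, compute g(0), g(1), … with moves {1, 5}:
k:     0  1  2  3  4  5  6
g(k):  0  1  0  1  0  1  0
So g(6) = 0.
Grundy values for heap B (subtraction set {2, 3, 5}):
k:     0  1  2  3  4  5  6  7
g(k):  0  0  1  1  2  2  3  0
So g(7) = 0.
Build the Grundy sequence for heap C with g(k) = mex{g(k−s) : s ∈ {2, 6}, s ≤ k}:
k:     0  1  2  3  4  5  6  7  8
g(k):  0  0  1  1  0  0  1  1  0
So g(8) = 0.
The value of a disjunctive sum is the nim-sum of the parts.
Combined value = 0 XOR 0 XOR 0 = 0.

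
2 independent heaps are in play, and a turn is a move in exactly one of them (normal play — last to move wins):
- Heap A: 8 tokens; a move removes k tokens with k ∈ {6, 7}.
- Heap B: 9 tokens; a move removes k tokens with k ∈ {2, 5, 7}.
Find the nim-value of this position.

3

For heap A, compute g(0), g(1), … with moves {6, 7}:
k:     0  1  2  3  4  5  6  7  8
g(k):  0  0  0  0  0  0  1  1  1
So g(8) = 1.
Grundy values for heap B (subtraction set {2, 5, 7}):
g(0) = mex{} = 0
g(1) = mex{} = 0
g(2) = mex{0} = 1
g(3) = mex{0} = 1
g(4) = mex{1} = 0
g(5) = mex{0,1} = 2
g(6) = mex{0} = 1
g(7) = mex{0,1,2} = 3
g(8) = mex{0,1} = 2
g(9) = mex{0,1,3} = 2
So g(9) = 2.
By the Sprague-Grundy theorem, the Grundy value of a sum of independent games is the XOR of the component values.
Combined value = 1 XOR 2 = 3.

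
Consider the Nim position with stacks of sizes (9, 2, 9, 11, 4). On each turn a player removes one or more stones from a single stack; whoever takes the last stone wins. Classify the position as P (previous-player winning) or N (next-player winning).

N-position

Bitwise XOR of the heap sizes:
  1001  (9)
  0010  (2)
  1001  (9)
  1011  (11)
  0100  (4)
  ----
  1101  (13)
The nim-sum is 13 ≠ 0, so this is an N-position: the player to move can win.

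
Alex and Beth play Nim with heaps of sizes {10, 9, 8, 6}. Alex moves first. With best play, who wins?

Alex wins

Nim-sum: 10 ^ 9 ^ 8 ^ 6 = 13.
The nim-sum is 13 ≠ 0, so this is an N-position: the player to move can win; Alex has a winning move.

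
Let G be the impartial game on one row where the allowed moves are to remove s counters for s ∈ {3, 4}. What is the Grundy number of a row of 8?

0

Compute g(0), g(1), … for moves {3, 4}:
g(0) = mex{} = 0
g(1) = mex{} = 0
g(2) = mex{} = 0
g(3) = mex{0} = 1
g(4) = mex{0} = 1
g(5) = mex{0} = 1
g(6) = mex{0,1} = 2
g(7) = mex{1} = 0
g(8) = mex{1} = 0
So g(8) = 0.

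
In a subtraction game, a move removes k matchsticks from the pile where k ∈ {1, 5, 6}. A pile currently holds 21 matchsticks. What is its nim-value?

2

Build the Grundy sequence with g(k) = mex{g(k−s) : s ∈ {1, 5, 6}, s ≤ k}:
k:     0  1  2  3  4  5  6  7  8  9 10 11 12 13 14 15 16 17 18 19 20 21
g(k):  0  1  0  1  0  1  2  3  2  3  2  0  1  0  1  0  1  2  3  2  3  2
So g(21) = 2.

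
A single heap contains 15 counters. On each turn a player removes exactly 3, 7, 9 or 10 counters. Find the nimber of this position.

Compute g(0), g(1), … for moves {3, 7, 9, 10}:
k:     0  1  2  3  4  5  6  7  8  9 10 11 12 13 14 15
g(k):  0  0  0  1  1  1  0  2  2  1  3  3  2  2  0  3
So g(15) = 3.

3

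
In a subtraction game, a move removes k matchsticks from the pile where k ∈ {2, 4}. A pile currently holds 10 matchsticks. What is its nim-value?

2

Build the Grundy sequence with g(k) = mex{g(k−s) : s ∈ {2, 4}, s ≤ k}:
k:     0  1  2  3  4  5  6  7  8  9 10
g(k):  0  0  1  1  2  2  0  0  1  1  2
So g(10) = 2.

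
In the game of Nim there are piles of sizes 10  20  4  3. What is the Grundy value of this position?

25

Write each in binary and XOR column by column:
  01010  (10)
  10100  (20)
  00100  (4)
  00011  (3)
  -----
  11001  (25)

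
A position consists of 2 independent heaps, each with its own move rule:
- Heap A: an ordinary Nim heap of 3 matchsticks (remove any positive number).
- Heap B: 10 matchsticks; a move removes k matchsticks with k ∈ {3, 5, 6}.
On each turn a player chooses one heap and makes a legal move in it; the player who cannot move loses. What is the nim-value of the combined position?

Heap A is a plain Nim heap of size 3, so its Grundy value is 3.
Build the Grundy sequence for heap B with g(k) = mex{g(k−s) : s ∈ {3, 5, 6}, s ≤ k}:
k:     0  1  2  3  4  5  6  7  8  9 10
g(k):  0  0  0  1  1  1  2  2  2  0  0
So g(10) = 0.
By the Sprague-Grundy theorem, the Grundy value of a sum of independent games is the XOR of the component values.
Combined value = 3 ⊕ 0 = 3.

3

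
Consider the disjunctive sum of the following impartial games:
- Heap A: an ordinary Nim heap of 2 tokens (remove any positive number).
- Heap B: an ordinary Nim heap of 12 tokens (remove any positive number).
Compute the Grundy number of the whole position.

Heap A is a plain Nim heap of size 2, so its Grundy value is 2.
Heap B is a plain Nim heap of size 12, so its Grundy value is 12.
By the Sprague-Grundy theorem, the Grundy value of a sum of independent games is the XOR of the component values.
Combined value = 2 ⊕ 12 = 14.

14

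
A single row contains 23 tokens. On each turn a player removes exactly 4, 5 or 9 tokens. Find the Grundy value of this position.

2

Compute g(0), g(1), … for moves {4, 5, 9}:
k:     0  1  2  3  4  5  6  7  8  9 10 11 12 13 14 15 16 17 18 19 20 21 22 23
g(k):  0  0  0  0  1  1  1  1  2  2  2  2  3  0  0  0  0  1  1  1  1  2  2  2
So g(23) = 2.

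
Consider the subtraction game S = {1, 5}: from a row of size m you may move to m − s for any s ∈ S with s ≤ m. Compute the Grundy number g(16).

0

Grundy values for subtraction set {1, 5}:
k:     0  1  2  3  4  5  6  7  8  9 10 11 12 13 14 15 16
g(k):  0  1  0  1  0  1  0  1  0  1  0  1  0  1  0  1  0
So g(16) = 0.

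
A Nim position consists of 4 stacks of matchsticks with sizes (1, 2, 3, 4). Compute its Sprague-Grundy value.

Nim-sum: 1 ⊕ 2 ⊕ 3 ⊕ 4 = 4.

4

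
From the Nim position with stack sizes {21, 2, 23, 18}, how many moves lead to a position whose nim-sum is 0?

3

Write each in binary and XOR column by column:
  10101  (21)
  00010  (2)
  10111  (23)
  10010  (18)
  -----
  10010  (18)
The overall nim-sum is X = 18. A stack of size p has a winning move iff p XOR X < p (reduce it to p XOR X).
  21: 21 XOR 18 = 7 < 21 — winning move (to 7).
  2: 2 XOR 18 = 16 ≥ 2 — no move.
  23: 23 XOR 18 = 5 < 23 — winning move (to 5).
  18: 18 XOR 18 = 0 < 18 — winning move (to 0).
That gives 3 winning moves.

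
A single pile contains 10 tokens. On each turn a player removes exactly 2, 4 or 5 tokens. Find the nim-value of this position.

1

Grundy values for subtraction set {2, 4, 5}:
k:     0  1  2  3  4  5  6  7  8  9 10
g(k):  0  0  1  1  2  2  3  0  0  1  1
So g(10) = 1.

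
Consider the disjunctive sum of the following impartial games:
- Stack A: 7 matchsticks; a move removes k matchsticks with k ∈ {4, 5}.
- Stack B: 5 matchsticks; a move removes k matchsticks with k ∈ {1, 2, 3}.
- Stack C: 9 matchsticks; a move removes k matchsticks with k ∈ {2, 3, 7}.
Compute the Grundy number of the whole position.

Build the Grundy sequence for stack A with g(k) = mex{g(k−s) : s ∈ {4, 5}, s ≤ k}:
k:     0  1  2  3  4  5  6  7
g(k):  0  0  0  0  1  1  1  1
So g(7) = 1.
Build the Grundy sequence for stack B with g(k) = mex{g(k−s) : s ∈ {1, 2, 3}, s ≤ k}:
k:     0  1  2  3  4  5
g(k):  0  1  2  3  0  1
So g(5) = 1.
Build the Grundy sequence for stack C with g(k) = mex{g(k−s) : s ∈ {2, 3, 7}, s ≤ k}:
g(0) = mex{} = 0
g(1) = mex{} = 0
g(2) = mex{0} = 1
g(3) = mex{0} = 1
g(4) = mex{0,1} = 2
g(5) = mex{1} = 0
g(6) = mex{1,2} = 0
g(7) = mex{0,2} = 1
g(8) = mex{0} = 1
g(9) = mex{0,1} = 2
So g(9) = 2.
By the Sprague-Grundy theorem, the Grundy value of a sum of independent games is the XOR of the component values.
Combined value = 1 XOR 1 XOR 2 = 2.

2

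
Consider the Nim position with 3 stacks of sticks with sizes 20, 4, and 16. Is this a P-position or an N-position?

P-position

Compute the nim-sum pairwise:
20 XOR 4 = 16
16 XOR 16 = 0
The nim-sum is 0, so this is a P-position: the player to move is in a losing position under optimal play.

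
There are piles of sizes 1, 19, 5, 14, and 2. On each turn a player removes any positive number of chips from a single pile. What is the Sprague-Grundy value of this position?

27

Nim-sum: 1 ^ 19 ^ 5 ^ 14 ^ 2 = 27.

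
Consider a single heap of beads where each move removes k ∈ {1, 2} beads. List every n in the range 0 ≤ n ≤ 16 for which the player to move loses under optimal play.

0, 3, 6, 9, 12, 15

Compute g(0), g(1), … for moves {1, 2}:
k:     0  1  2  3  4  5  6  7  8  9 10 11 12 13 14 15 16
g(k):  0  1  2  0  1  2  0  1  2  0  1  2  0  1  2  0  1
The P-positions (g = 0) in 0..16 are 0, 3, 6, 9, 12, 15.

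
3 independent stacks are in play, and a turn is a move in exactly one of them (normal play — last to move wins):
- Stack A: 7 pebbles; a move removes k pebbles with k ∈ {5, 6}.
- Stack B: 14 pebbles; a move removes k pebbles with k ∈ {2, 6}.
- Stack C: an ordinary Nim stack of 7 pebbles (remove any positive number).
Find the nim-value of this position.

7

Build the Grundy sequence for stack A with g(k) = mex{g(k−s) : s ∈ {5, 6}, s ≤ k}:
k:     0  1  2  3  4  5  6  7
g(k):  0  0  0  0  0  1  1  1
So g(7) = 1.
Grundy values for stack B (subtraction set {2, 6}):
g(0) = mex{} = 0
g(1) = mex{} = 0
g(2) = mex{0} = 1
g(3) = mex{0} = 1
g(4) = mex{1} = 0
g(5) = mex{1} = 0
g(6) = mex{0} = 1
g(7) = mex{0} = 1
g(8) = mex{1} = 0
g(9) = mex{1} = 0
g(10) = mex{0} = 1
g(11) = mex{0} = 1
g(12) = mex{1} = 0
g(13) = mex{1} = 0
g(14) = mex{0} = 1
So g(14) = 1.
Stack C is a plain Nim stack of size 7, so its Grundy value is 7.
The value of a disjunctive sum is the nim-sum of the parts.
Combined value = 1 ⊕ 1 ⊕ 7 = 7.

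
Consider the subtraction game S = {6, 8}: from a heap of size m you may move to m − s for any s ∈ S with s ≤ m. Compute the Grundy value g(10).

Compute g(0), g(1), … for moves {6, 8}:
k:     0  1  2  3  4  5  6  7  8  9 10
g(k):  0  0  0  0  0  0  1  1  1  1  1
So g(10) = 1.

1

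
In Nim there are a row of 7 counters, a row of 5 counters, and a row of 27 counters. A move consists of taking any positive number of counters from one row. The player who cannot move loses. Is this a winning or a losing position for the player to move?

Winning position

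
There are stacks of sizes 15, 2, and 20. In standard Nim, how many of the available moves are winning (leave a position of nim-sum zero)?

Compute the nim-sum pairwise:
15 XOR 2 = 13
13 XOR 20 = 25
The overall nim-sum is X = 25. A stack of size p has a winning move iff p XOR X < p (reduce it to p XOR X).
  15: 15 XOR 25 = 22 ≥ 15 — no move.
  2: 2 XOR 25 = 27 ≥ 2 — no move.
  20: 20 XOR 25 = 13 < 20 — winning move (to 13).
That gives 1 winning move.

1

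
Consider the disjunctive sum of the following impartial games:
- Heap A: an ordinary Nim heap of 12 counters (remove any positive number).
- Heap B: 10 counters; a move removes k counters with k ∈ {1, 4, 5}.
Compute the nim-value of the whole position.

12

Heap A is a plain Nim heap of size 12, so its Grundy value is 12.
For heap B, compute g(0), g(1), … with moves {1, 4, 5}:
k:     0  1  2  3  4  5  6  7  8  9 10
g(k):  0  1  0  1  2  3  2  3  0  1  0
So g(10) = 0.
The value of a disjunctive sum is the nim-sum of the parts.
Combined value = 12 XOR 0 = 12.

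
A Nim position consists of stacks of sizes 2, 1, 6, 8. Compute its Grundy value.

13

Bitwise XOR of the heap sizes:
  0010  (2)
  0001  (1)
  0110  (6)
  1000  (8)
  ----
  1101  (13)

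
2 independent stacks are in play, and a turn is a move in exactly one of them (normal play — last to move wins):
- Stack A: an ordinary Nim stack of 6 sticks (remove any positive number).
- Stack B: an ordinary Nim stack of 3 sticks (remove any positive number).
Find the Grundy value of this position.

5

Stack A is a plain Nim stack of size 6, so its Grundy value is 6.
Stack B is a plain Nim stack of size 3, so its Grundy value is 3.
By the Sprague-Grundy theorem, the Grundy value of a sum of independent games is the XOR of the component values.
Combined value = 6 XOR 3 = 5.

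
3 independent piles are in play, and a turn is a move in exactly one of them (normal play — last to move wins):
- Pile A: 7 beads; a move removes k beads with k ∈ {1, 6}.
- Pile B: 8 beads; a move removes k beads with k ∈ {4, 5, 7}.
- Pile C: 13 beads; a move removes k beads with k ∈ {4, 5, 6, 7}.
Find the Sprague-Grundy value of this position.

2

Grundy values for pile A (subtraction set {1, 6}):
k:     0  1  2  3  4  5  6  7
g(k):  0  1  0  1  0  1  2  0
So g(7) = 0.
Build the Grundy sequence for pile B with g(k) = mex{g(k−s) : s ∈ {4, 5, 7}, s ≤ k}:
k:     0  1  2  3  4  5  6  7  8
g(k):  0  0  0  0  1  1  1  1  2
So g(8) = 2.
Build the Grundy sequence for pile C with g(k) = mex{g(k−s) : s ∈ {4, 5, 6, 7}, s ≤ k}:
k:     0  1  2  3  4  5  6  7  8  9 10 11 12 13
g(k):  0  0  0  0  1  1  1  1  2  2  2  0  0  0
So g(13) = 0.
By the Sprague-Grundy theorem, the Grundy value of a sum of independent games is the XOR of the component values.
Combined value = 0 XOR 2 XOR 0 = 2.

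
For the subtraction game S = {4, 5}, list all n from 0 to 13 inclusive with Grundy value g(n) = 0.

0, 1, 2, 3, 9, 10, 11, 12

Grundy values for subtraction set {4, 5}:
g(0) = mex{} = 0
g(1) = mex{} = 0
g(2) = mex{} = 0
g(3) = mex{} = 0
g(4) = mex{0} = 1
g(5) = mex{0} = 1
g(6) = mex{0} = 1
g(7) = mex{0} = 1
g(8) = mex{0,1} = 2
g(9) = mex{1} = 0
g(10) = mex{1} = 0
g(11) = mex{1} = 0
g(12) = mex{1,2} = 0
g(13) = mex{0,2} = 1
The P-positions (g = 0) in 0..13 are 0, 1, 2, 3, 9, 10, 11, 12.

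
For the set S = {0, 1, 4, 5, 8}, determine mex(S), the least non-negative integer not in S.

2

The values 0, 1 are all present; 2 is the first non-negative integer missing from the set.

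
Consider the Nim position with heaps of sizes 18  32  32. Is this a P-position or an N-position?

N-position

Compute the nim-sum pairwise:
18 XOR 32 = 50
50 XOR 32 = 18
The nim-sum is 18 ≠ 0, so this is an N-position: the player to move can win.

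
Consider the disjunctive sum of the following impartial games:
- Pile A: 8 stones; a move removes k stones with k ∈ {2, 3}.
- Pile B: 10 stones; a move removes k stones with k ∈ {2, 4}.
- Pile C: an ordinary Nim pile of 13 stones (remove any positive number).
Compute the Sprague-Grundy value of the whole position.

14

For pile A, compute g(0), g(1), … with moves {2, 3}:
k:     0  1  2  3  4  5  6  7  8
g(k):  0  0  1  1  2  0  0  1  1
So g(8) = 1.
Build the Grundy sequence for pile B with g(k) = mex{g(k−s) : s ∈ {2, 4}, s ≤ k}:
g(0) = mex{} = 0
g(1) = mex{} = 0
g(2) = mex{0} = 1
g(3) = mex{0} = 1
g(4) = mex{0,1} = 2
g(5) = mex{0,1} = 2
g(6) = mex{1,2} = 0
g(7) = mex{1,2} = 0
g(8) = mex{0,2} = 1
g(9) = mex{0,2} = 1
g(10) = mex{0,1} = 2
So g(10) = 2.
Pile C is a plain Nim pile of size 13, so its Grundy value is 13.
By the Sprague-Grundy theorem, the Grundy value of a sum of independent games is the XOR of the component values.
Combined value = 1 ⊕ 2 ⊕ 13 = 14.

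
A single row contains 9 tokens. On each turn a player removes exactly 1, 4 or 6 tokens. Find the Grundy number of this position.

Grundy values for subtraction set {1, 4, 6}:
k:     0  1  2  3  4  5  6  7  8  9
g(k):  0  1  0  1  2  0  1  0  1  2
So g(9) = 2.

2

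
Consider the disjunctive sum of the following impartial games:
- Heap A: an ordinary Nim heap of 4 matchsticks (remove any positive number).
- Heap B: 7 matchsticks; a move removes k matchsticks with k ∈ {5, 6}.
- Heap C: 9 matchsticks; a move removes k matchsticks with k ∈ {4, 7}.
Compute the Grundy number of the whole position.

7

Heap A is a plain Nim heap of size 4, so its Grundy value is 4.
Build the Grundy sequence for heap B with g(k) = mex{g(k−s) : s ∈ {5, 6}, s ≤ k}:
k:     0  1  2  3  4  5  6  7
g(k):  0  0  0  0  0  1  1  1
So g(7) = 1.
Build the Grundy sequence for heap C with g(k) = mex{g(k−s) : s ∈ {4, 7}, s ≤ k}:
k:     0  1  2  3  4  5  6  7  8  9
g(k):  0  0  0  0  1  1  1  1  2  2
So g(9) = 2.
The value of a disjunctive sum is the nim-sum of the parts.
Combined value = 4 ⊕ 1 ⊕ 2 = 7.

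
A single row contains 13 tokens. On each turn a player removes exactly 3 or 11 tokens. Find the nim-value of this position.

Compute g(0), g(1), … for moves {3, 11}:
k:     0  1  2  3  4  5  6  7  8  9 10 11 12 13
g(k):  0  0  0  1  1  1  0  0  0  1  1  1  2  2
So g(13) = 2.

2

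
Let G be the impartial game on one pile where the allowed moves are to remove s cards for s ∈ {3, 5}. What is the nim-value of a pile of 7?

Build the Grundy sequence with g(k) = mex{g(k−s) : s ∈ {3, 5}, s ≤ k}:
k:     0  1  2  3  4  5  6  7
g(k):  0  0  0  1  1  1  2  2
So g(7) = 2.

2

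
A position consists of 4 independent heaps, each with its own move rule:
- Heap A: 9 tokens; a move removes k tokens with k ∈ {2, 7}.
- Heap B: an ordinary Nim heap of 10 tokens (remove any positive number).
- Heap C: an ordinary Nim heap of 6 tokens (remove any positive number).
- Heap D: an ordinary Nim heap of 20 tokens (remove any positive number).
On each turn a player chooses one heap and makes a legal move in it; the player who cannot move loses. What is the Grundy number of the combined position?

Grundy values for heap A (subtraction set {2, 7}):
k:     0  1  2  3  4  5  6  7  8  9
g(k):  0  0  1  1  0  0  1  1  2  0
So g(9) = 0.
Heap B is a plain Nim heap of size 10, so its Grundy value is 10.
Heap C is a plain Nim heap of size 6, so its Grundy value is 6.
Heap D is a plain Nim heap of size 20, so its Grundy value is 20.
The value of a disjunctive sum is the nim-sum of the parts.
Combined value = 0 ⊕ 10 ⊕ 6 ⊕ 20 = 24.

24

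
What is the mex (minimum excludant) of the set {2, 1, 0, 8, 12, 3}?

4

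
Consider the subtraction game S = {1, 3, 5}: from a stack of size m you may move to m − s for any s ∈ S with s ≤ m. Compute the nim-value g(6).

0

Grundy values for subtraction set {1, 3, 5}:
k:     0  1  2  3  4  5  6
g(k):  0  1  0  1  0  1  0
So g(6) = 0.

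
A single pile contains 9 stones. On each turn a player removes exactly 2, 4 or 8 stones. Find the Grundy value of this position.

Grundy values for subtraction set {2, 4, 8}:
g(0) = mex{} = 0
g(1) = mex{} = 0
g(2) = mex{0} = 1
g(3) = mex{0} = 1
g(4) = mex{0,1} = 2
g(5) = mex{0,1} = 2
g(6) = mex{1,2} = 0
g(7) = mex{1,2} = 0
g(8) = mex{0,2} = 1
g(9) = mex{0,2} = 1
So g(9) = 1.

1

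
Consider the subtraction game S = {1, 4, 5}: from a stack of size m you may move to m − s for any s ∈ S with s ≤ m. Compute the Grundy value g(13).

3

Compute g(0), g(1), … for moves {1, 4, 5}:
g(0) = mex{} = 0
g(1) = mex{0} = 1
g(2) = mex{1} = 0
g(3) = mex{0} = 1
g(4) = mex{0,1} = 2
g(5) = mex{0,1,2} = 3
g(6) = mex{0,1,3} = 2
g(7) = mex{0,1,2} = 3
g(8) = mex{1,2,3} = 0
g(9) = mex{0,2,3} = 1
g(10) = mex{1,2,3} = 0
g(11) = mex{0,2,3} = 1
g(12) = mex{0,1,3} = 2
g(13) = mex{0,1,2} = 3
So g(13) = 3.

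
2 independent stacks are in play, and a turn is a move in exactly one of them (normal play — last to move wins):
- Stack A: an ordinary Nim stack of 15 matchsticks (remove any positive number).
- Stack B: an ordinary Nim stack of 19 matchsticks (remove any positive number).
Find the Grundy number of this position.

28

Stack A is a plain Nim stack of size 15, so its Grundy value is 15.
Stack B is a plain Nim stack of size 19, so its Grundy value is 19.
By the Sprague-Grundy theorem, the Grundy value of a sum of independent games is the XOR of the component values.
Combined value = 15 ⊕ 19 = 28.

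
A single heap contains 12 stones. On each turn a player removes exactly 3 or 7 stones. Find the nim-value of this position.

0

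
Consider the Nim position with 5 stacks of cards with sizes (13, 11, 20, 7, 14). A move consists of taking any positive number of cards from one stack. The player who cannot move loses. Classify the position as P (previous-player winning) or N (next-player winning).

N-position

Write each in binary and XOR column by column:
  01101  (13)
  01011  (11)
  10100  (20)
  00111  (7)
  01110  (14)
  -----
  11011  (27)
The nim-sum is 27 ≠ 0, so this is an N-position: the player to move can win.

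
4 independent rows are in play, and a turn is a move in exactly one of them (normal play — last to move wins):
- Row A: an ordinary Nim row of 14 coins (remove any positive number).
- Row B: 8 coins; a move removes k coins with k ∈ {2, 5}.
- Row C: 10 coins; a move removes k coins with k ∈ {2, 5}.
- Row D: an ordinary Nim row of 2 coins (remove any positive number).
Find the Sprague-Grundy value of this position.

13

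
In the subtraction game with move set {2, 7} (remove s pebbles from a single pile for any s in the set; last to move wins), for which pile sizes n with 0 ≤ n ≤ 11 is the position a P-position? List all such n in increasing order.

0, 1, 4, 5, 9, 10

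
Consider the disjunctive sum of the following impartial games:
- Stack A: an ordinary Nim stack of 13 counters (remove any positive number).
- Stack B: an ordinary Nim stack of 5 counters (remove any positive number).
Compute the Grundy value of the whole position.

Stack A is a plain Nim stack of size 13, so its Grundy value is 13.
Stack B is a plain Nim stack of size 5, so its Grundy value is 5.
By the Sprague-Grundy theorem, the Grundy value of a sum of independent games is the XOR of the component values.
Combined value = 13 XOR 5 = 8.

8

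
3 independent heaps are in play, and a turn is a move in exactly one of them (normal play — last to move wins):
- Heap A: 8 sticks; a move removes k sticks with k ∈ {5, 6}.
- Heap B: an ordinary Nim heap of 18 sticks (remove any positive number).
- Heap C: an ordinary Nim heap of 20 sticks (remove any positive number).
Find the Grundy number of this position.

7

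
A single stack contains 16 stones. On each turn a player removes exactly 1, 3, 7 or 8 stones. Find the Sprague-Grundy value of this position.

1

Build the Grundy sequence with g(k) = mex{g(k−s) : s ∈ {1, 3, 7, 8}, s ≤ k}:
k:     0  1  2  3  4  5  6  7  8  9 10 11 12 13 14 15 16
g(k):  0  1  0  1  0  1  0  1  2  3  2  3  2  3  2  0  1
So g(16) = 1.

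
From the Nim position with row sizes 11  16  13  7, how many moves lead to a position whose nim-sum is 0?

1

Nim-sum: 11 ^ 16 ^ 13 ^ 7 = 17.
The overall nim-sum is X = 17. A row of size p has a winning move iff p XOR X < p (reduce it to p XOR X).
  11: 11 XOR 17 = 26 ≥ 11 — no move.
  16: 16 XOR 17 = 1 < 16 — winning move (to 1).
  13: 13 XOR 17 = 28 ≥ 13 — no move.
  7: 7 XOR 17 = 22 ≥ 7 — no move.
That gives 1 winning move.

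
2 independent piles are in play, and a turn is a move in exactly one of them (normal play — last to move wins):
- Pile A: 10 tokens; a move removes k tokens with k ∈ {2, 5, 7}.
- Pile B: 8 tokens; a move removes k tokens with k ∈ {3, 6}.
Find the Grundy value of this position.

2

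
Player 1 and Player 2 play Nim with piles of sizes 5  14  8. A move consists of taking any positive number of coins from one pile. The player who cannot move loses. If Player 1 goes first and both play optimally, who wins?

Player 1 wins

Write each in binary and XOR column by column:
  0101  (5)
  1110  (14)
  1000  (8)
  ----
  0011  (3)
The nim-sum is 3 ≠ 0, so this is an N-position: the player to move can win; Player 1 has a winning move.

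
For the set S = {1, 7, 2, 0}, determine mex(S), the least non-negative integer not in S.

The values 0, 1, 2 are all present; 3 is the first non-negative integer missing from the set.

3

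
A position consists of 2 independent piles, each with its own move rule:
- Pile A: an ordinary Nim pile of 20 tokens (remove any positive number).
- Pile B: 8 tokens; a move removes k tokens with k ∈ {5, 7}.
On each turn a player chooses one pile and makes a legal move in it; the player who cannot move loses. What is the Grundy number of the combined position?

Pile A is a plain Nim pile of size 20, so its Grundy value is 20.
For pile B, compute g(0), g(1), … with moves {5, 7}:
k:     0  1  2  3  4  5  6  7  8
g(k):  0  0  0  0  0  1  1  1  1
So g(8) = 1.
By the Sprague-Grundy theorem, the Grundy value of a sum of independent games is the XOR of the component values.
Combined value = 20 XOR 1 = 21.

21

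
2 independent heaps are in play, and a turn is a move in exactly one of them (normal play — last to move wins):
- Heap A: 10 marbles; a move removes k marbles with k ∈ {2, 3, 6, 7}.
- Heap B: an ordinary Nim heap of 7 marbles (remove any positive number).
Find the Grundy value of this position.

For heap A, compute g(0), g(1), … with moves {2, 3, 6, 7}:
k:     0  1  2  3  4  5  6  7  8  9 10
g(k):  0  0  1  1  2  0  3  1  2  0  0
So g(10) = 0.
Heap B is a plain Nim heap of size 7, so its Grundy value is 7.
By the Sprague-Grundy theorem, the Grundy value of a sum of independent games is the XOR of the component values.
Combined value = 0 ⊕ 7 = 7.

7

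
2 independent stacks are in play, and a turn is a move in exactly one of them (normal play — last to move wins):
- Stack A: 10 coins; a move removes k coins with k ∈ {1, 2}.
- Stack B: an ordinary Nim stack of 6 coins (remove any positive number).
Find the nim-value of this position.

Grundy values for stack A (subtraction set {1, 2}):
k:     0  1  2  3  4  5  6  7  8  9 10
g(k):  0  1  2  0  1  2  0  1  2  0  1
So g(10) = 1.
Stack B is a plain Nim stack of size 6, so its Grundy value is 6.
The value of a disjunctive sum is the nim-sum of the parts.
Combined value = 1 XOR 6 = 7.

7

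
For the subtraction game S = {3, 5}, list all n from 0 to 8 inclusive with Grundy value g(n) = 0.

0, 1, 2, 8

Grundy values for subtraction set {3, 5}:
k:     0  1  2  3  4  5  6  7  8
g(k):  0  0  0  1  1  1  2  2  0
The P-positions (g = 0) in 0..8 are 0, 1, 2, 8.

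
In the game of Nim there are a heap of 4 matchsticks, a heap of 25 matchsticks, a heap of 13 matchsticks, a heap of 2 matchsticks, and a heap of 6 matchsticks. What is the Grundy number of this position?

20

Bitwise XOR of the heap sizes:
  00100  (4)
  11001  (25)
  01101  (13)
  00010  (2)
  00110  (6)
  -----
  10100  (20)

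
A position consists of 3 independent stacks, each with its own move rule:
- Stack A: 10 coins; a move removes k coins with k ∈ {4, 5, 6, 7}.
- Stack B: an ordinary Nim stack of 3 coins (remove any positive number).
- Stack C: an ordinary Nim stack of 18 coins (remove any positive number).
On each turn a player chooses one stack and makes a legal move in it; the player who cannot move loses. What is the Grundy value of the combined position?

19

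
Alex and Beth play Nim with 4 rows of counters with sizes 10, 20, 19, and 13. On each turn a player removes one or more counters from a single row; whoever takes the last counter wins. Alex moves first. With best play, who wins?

Compute the nim-sum pairwise:
10 XOR 20 = 30
30 XOR 19 = 13
13 XOR 13 = 0
The nim-sum is 0, so this is a P-position: the player to move is in a losing position under optimal play; Alex is about to move from it and so loses — Beth wins.

Beth wins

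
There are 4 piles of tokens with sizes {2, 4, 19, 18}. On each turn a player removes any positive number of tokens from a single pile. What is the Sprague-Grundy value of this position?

7

Nim-sum: 2 XOR 4 XOR 19 XOR 18 = 7.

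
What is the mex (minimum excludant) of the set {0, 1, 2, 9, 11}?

The values 0, 1, 2 are all present; 3 is the first non-negative integer missing from the set.

3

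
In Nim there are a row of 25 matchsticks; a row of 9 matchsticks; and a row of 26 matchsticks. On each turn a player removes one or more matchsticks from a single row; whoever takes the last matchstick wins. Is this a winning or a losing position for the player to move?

Write each in binary and XOR column by column:
  11001  (25)
  01001  (9)
  11010  (26)
  -----
  01010  (10)
The nim-sum is 10 ≠ 0, so this is an N-position: the player to move can win.

Winning position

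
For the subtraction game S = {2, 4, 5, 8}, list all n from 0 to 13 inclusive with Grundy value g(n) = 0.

Grundy values for subtraction set {2, 4, 5, 8}:
k:     0  1  2  3  4  5  6  7  8  9 10 11 12 13
g(k):  0  0  1  1  2  2  3  0  4  1  0  2  1  0
The P-positions (g = 0) in 0..13 are 0, 1, 7, 10, 13.

0, 1, 7, 10, 13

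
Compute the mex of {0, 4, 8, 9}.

0 is in the set but 1 is not, so the mex is 1.

1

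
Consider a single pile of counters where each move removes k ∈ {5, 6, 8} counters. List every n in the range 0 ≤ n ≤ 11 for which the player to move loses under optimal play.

Build the Grundy sequence with g(k) = mex{g(k−s) : s ∈ {5, 6, 8}, s ≤ k}:
g(0) = mex{} = 0
g(1) = mex{} = 0
g(2) = mex{} = 0
g(3) = mex{} = 0
g(4) = mex{} = 0
g(5) = mex{0} = 1
g(6) = mex{0} = 1
g(7) = mex{0} = 1
g(8) = mex{0} = 1
g(9) = mex{0} = 1
g(10) = mex{0,1} = 2
g(11) = mex{0,1} = 2
The P-positions (g = 0) in 0..11 are 0, 1, 2, 3, 4.

0, 1, 2, 3, 4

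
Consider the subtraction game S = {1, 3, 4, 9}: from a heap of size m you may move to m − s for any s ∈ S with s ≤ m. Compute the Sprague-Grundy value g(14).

Grundy values for subtraction set {1, 3, 4, 9}:
g(0) = mex{} = 0
g(1) = mex{0} = 1
g(2) = mex{1} = 0
g(3) = mex{0} = 1
g(4) = mex{0,1} = 2
g(5) = mex{0,1,2} = 3
g(6) = mex{0,1,3} = 2
g(7) = mex{1,2} = 0
g(8) = mex{0,2,3} = 1
g(9) = mex{0,1,2,3} = 4
g(10) = mex{0,1,2,4} = 3
g(11) = mex{0,1,3} = 2
g(12) = mex{1,2,4} = 0
g(13) = mex{0,2,3,4} = 1
g(14) = mex{1,2,3} = 0
So g(14) = 0.

0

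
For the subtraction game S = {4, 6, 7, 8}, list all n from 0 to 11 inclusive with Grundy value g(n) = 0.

Grundy values for subtraction set {4, 6, 7, 8}:
g(0) = mex{} = 0
g(1) = mex{} = 0
g(2) = mex{} = 0
g(3) = mex{} = 0
g(4) = mex{0} = 1
g(5) = mex{0} = 1
g(6) = mex{0} = 1
g(7) = mex{0} = 1
g(8) = mex{0,1} = 2
g(9) = mex{0,1} = 2
g(10) = mex{0,1} = 2
g(11) = mex{0,1} = 2
The P-positions (g = 0) in 0..11 are 0, 1, 2, 3.

0, 1, 2, 3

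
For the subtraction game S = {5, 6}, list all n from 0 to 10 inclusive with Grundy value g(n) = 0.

0, 1, 2, 3, 4

Build the Grundy sequence with g(k) = mex{g(k−s) : s ∈ {5, 6}, s ≤ k}:
g(0) = mex{} = 0
g(1) = mex{} = 0
g(2) = mex{} = 0
g(3) = mex{} = 0
g(4) = mex{} = 0
g(5) = mex{0} = 1
g(6) = mex{0} = 1
g(7) = mex{0} = 1
g(8) = mex{0} = 1
g(9) = mex{0} = 1
g(10) = mex{0,1} = 2
The P-positions (g = 0) in 0..10 are 0, 1, 2, 3, 4.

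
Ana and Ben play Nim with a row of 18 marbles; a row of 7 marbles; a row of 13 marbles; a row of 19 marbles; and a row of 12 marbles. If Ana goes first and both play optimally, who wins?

In binary:
  10010  (18)
  00111  (7)
  01101  (13)
  10011  (19)
  01100  (12)
  -----
  00111  (7)
The nim-sum is 7 ≠ 0, so this is an N-position: the player to move can win; Ana has a winning move.

Ana wins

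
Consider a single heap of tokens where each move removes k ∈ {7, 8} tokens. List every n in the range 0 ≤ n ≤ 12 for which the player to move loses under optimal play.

0, 1, 2, 3, 4, 5, 6

Grundy values for subtraction set {7, 8}:
k:     0  1  2  3  4  5  6  7  8  9 10 11 12
g(k):  0  0  0  0  0  0  0  1  1  1  1  1  1
The P-positions (g = 0) in 0..12 are 0, 1, 2, 3, 4, 5, 6.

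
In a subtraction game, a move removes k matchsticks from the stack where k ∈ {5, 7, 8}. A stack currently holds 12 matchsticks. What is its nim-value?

2

Compute g(0), g(1), … for moves {5, 7, 8}:
g(0) = mex{} = 0
g(1) = mex{} = 0
g(2) = mex{} = 0
g(3) = mex{} = 0
g(4) = mex{} = 0
g(5) = mex{0} = 1
g(6) = mex{0} = 1
g(7) = mex{0} = 1
g(8) = mex{0} = 1
g(9) = mex{0} = 1
g(10) = mex{0,1} = 2
g(11) = mex{0,1} = 2
g(12) = mex{0,1} = 2
So g(12) = 2.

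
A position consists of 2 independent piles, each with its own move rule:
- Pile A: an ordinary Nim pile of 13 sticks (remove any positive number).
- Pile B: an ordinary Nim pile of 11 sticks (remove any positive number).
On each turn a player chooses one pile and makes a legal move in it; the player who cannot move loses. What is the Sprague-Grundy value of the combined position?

Pile A is a plain Nim pile of size 13, so its Grundy value is 13.
Pile B is a plain Nim pile of size 11, so its Grundy value is 11.
The value of a disjunctive sum is the nim-sum of the parts.
Combined value = 13 ⊕ 11 = 6.

6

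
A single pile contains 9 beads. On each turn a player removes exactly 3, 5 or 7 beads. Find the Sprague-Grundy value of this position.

3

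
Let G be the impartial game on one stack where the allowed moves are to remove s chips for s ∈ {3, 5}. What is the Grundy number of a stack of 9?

Grundy values for subtraction set {3, 5}:
g(0) = mex{} = 0
g(1) = mex{} = 0
g(2) = mex{} = 0
g(3) = mex{0} = 1
g(4) = mex{0} = 1
g(5) = mex{0} = 1
g(6) = mex{0,1} = 2
g(7) = mex{0,1} = 2
g(8) = mex{1} = 0
g(9) = mex{1,2} = 0
So g(9) = 0.

0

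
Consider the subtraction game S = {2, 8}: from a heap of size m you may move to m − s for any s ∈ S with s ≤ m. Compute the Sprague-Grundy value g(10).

0

Build the Grundy sequence with g(k) = mex{g(k−s) : s ∈ {2, 8}, s ≤ k}:
g(0) = mex{} = 0
g(1) = mex{} = 0
g(2) = mex{0} = 1
g(3) = mex{0} = 1
g(4) = mex{1} = 0
g(5) = mex{1} = 0
g(6) = mex{0} = 1
g(7) = mex{0} = 1
g(8) = mex{0,1} = 2
g(9) = mex{0,1} = 2
g(10) = mex{1,2} = 0
So g(10) = 0.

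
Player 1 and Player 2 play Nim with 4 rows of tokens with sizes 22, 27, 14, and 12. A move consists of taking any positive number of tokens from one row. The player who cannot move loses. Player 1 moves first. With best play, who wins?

Player 1 wins

Compute the nim-sum pairwise:
22 XOR 27 = 13
13 XOR 14 = 3
3 XOR 12 = 15
The nim-sum is 15 ≠ 0, so this is an N-position: the player to move can win; Player 1 has a winning move.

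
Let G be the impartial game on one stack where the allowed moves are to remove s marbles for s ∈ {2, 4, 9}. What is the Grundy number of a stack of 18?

Build the Grundy sequence with g(k) = mex{g(k−s) : s ∈ {2, 4, 9}, s ≤ k}:
k:     0  1  2  3  4  5  6  7  8  9 10 11 12 13 14 15 16 17 18
g(k):  0  0  1  1  2  2  0  0  1  1  2  2  0  0  1  1  2  2  0
So g(18) = 0.

0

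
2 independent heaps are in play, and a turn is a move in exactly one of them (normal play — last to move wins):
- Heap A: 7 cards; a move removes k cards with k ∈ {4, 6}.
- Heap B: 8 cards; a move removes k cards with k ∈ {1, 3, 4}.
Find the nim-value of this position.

0

Build the Grundy sequence for heap A with g(k) = mex{g(k−s) : s ∈ {4, 6}, s ≤ k}:
k:     0  1  2  3  4  5  6  7
g(k):  0  0  0  0  1  1  1  1
So g(7) = 1.
For heap B, compute g(0), g(1), … with moves {1, 3, 4}:
g(0) = mex{} = 0
g(1) = mex{0} = 1
g(2) = mex{1} = 0
g(3) = mex{0} = 1
g(4) = mex{0,1} = 2
g(5) = mex{0,1,2} = 3
g(6) = mex{0,1,3} = 2
g(7) = mex{1,2} = 0
g(8) = mex{0,2,3} = 1
So g(8) = 1.
The value of a disjunctive sum is the nim-sum of the parts.
Combined value = 1 XOR 1 = 0.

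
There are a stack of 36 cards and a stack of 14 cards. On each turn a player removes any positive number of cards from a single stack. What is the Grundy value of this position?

42

Bitwise XOR of the heap sizes:
  100100  (36)
  001110  (14)
  ------
  101010  (42)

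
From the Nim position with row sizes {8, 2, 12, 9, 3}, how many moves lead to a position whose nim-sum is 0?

3

In binary:
  1000  (8)
  0010  (2)
  1100  (12)
  1001  (9)
  0011  (3)
  ----
  1100  (12)
The overall nim-sum is X = 12. A row of size p has a winning move iff p XOR X < p (reduce it to p XOR X).
  8: 8 XOR 12 = 4 < 8 — winning move (to 4).
  2: 2 XOR 12 = 14 ≥ 2 — no move.
  12: 12 XOR 12 = 0 < 12 — winning move (to 0).
  9: 9 XOR 12 = 5 < 9 — winning move (to 5).
  3: 3 XOR 12 = 15 ≥ 3 — no move.
That gives 3 winning moves.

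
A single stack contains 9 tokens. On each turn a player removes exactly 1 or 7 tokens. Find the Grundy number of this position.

1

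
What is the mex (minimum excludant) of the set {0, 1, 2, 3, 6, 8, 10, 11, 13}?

4

The values 0, 1, 2, 3 are all present; 4 is the first non-negative integer missing from the set.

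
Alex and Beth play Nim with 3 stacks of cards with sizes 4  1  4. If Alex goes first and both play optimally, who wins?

Nim-sum: 4 XOR 1 XOR 4 = 1.
The nim-sum is 1 ≠ 0, so this is an N-position: the player to move can win; Alex has a winning move.

Alex wins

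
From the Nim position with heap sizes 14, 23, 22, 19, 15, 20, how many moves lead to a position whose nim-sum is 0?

Nim-sum: 14 ^ 23 ^ 22 ^ 19 ^ 15 ^ 20 = 7.
The overall nim-sum is X = 7. A heap of size p has a winning move iff p XOR X < p (reduce it to p XOR X).
  14: 14 XOR 7 = 9 < 14 — winning move (to 9).
  23: 23 XOR 7 = 16 < 23 — winning move (to 16).
  22: 22 XOR 7 = 17 < 22 — winning move (to 17).
  19: 19 XOR 7 = 20 ≥ 19 — no move.
  15: 15 XOR 7 = 8 < 15 — winning move (to 8).
  20: 20 XOR 7 = 19 < 20 — winning move (to 19).
That gives 5 winning moves.

5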